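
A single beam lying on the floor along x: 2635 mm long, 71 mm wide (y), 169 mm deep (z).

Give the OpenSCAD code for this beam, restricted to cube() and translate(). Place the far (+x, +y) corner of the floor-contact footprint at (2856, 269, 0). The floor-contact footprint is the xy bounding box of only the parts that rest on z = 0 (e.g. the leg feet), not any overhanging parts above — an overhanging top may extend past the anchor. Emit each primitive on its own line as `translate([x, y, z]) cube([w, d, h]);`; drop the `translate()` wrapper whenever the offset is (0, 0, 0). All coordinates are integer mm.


translate([221, 198, 0]) cube([2635, 71, 169]);


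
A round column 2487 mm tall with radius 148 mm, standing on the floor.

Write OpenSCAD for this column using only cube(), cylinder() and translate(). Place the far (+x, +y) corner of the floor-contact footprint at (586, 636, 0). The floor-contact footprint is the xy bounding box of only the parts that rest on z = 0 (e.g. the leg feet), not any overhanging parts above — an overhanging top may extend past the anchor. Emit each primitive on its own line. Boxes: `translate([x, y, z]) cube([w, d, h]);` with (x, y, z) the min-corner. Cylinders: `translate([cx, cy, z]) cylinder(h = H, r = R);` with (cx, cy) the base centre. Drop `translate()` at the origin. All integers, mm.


translate([438, 488, 0]) cylinder(h = 2487, r = 148);


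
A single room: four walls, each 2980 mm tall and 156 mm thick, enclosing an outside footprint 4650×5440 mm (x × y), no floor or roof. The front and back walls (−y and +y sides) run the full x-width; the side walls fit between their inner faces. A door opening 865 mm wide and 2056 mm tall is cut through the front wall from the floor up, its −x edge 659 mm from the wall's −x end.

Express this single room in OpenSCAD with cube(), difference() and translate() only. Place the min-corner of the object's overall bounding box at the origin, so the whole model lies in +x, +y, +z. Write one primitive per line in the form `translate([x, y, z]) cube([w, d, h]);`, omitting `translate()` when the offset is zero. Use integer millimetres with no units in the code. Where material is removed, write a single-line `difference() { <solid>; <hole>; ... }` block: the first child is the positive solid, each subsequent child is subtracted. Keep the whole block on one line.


difference() { cube([4650, 156, 2980]); translate([659, 0, 0]) cube([865, 156, 2056]); }
translate([0, 5284, 0]) cube([4650, 156, 2980]);
translate([0, 156, 0]) cube([156, 5128, 2980]);
translate([4494, 156, 0]) cube([156, 5128, 2980]);


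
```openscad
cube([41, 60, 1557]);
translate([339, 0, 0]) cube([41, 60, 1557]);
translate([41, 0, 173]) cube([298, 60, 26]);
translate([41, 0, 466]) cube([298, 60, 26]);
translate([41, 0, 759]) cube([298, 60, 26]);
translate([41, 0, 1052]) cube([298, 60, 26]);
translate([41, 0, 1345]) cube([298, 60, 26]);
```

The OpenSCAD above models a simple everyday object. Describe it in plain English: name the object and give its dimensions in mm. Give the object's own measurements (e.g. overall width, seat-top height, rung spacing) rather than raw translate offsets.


A straight ladder. Two 41×60 mm vertical rails, 1557 mm tall, stand 380 mm apart (outside-to-outside) with their front faces coplanar on the −y side. 5 rungs, each 60 mm deep and 26 mm tall, span between the inner faces of the rails, front faces flush with the rails. The lowest rung's underside is at z = 173 mm and rungs are spaced 293 mm apart (underside to underside).


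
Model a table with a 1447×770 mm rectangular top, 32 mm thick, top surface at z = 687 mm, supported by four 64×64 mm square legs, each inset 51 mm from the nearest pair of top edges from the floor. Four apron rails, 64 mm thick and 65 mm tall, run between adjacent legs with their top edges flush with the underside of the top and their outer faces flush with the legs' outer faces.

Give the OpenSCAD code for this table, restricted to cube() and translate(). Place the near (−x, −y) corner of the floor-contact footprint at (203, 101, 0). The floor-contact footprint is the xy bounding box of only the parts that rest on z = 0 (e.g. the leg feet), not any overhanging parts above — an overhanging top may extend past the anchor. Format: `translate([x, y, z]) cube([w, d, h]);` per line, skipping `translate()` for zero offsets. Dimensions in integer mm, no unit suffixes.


// leg_h = 687 - 32 = 655
// apron z = 655 - 65 = 590
translate([152, 50, 655]) cube([1447, 770, 32]);
translate([203, 101, 0]) cube([64, 64, 655]);
translate([1484, 101, 0]) cube([64, 64, 655]);
translate([203, 705, 0]) cube([64, 64, 655]);
translate([1484, 705, 0]) cube([64, 64, 655]);
translate([267, 101, 590]) cube([1217, 64, 65]);
translate([267, 705, 590]) cube([1217, 64, 65]);
translate([203, 165, 590]) cube([64, 540, 65]);
translate([1484, 165, 590]) cube([64, 540, 65]);


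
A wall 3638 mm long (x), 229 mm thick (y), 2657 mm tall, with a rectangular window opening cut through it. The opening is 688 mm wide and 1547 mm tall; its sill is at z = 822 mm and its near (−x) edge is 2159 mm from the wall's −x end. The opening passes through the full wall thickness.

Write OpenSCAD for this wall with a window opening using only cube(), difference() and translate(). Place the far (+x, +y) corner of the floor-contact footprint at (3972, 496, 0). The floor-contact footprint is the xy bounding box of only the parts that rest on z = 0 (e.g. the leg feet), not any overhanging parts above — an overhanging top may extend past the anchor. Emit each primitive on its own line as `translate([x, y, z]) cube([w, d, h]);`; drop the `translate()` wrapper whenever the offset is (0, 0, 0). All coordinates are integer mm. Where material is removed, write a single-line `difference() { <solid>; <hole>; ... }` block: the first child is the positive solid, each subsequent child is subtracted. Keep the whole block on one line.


difference() { translate([334, 267, 0]) cube([3638, 229, 2657]); translate([2493, 267, 822]) cube([688, 229, 1547]); }


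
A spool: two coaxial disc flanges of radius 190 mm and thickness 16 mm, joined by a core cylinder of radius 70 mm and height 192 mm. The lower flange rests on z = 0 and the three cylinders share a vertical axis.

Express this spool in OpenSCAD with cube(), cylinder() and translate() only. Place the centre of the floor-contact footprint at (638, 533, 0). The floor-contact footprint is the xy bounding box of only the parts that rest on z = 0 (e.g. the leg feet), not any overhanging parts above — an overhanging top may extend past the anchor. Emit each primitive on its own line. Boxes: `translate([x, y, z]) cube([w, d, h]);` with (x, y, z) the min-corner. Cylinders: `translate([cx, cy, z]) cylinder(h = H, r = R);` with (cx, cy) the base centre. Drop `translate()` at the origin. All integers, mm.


translate([638, 533, 0]) cylinder(h = 16, r = 190);
translate([638, 533, 16]) cylinder(h = 192, r = 70);
translate([638, 533, 208]) cylinder(h = 16, r = 190);


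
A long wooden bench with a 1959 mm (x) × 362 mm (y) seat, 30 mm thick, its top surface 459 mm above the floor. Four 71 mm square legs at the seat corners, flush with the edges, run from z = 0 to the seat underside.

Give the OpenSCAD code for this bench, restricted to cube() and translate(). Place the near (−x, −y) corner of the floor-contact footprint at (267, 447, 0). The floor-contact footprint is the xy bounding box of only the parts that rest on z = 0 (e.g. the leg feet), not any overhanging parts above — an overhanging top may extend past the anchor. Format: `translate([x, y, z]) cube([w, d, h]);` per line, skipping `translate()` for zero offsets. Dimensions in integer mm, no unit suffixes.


translate([267, 447, 429]) cube([1959, 362, 30]);
translate([267, 447, 0]) cube([71, 71, 429]);
translate([267, 738, 0]) cube([71, 71, 429]);
translate([2155, 447, 0]) cube([71, 71, 429]);
translate([2155, 738, 0]) cube([71, 71, 429]);


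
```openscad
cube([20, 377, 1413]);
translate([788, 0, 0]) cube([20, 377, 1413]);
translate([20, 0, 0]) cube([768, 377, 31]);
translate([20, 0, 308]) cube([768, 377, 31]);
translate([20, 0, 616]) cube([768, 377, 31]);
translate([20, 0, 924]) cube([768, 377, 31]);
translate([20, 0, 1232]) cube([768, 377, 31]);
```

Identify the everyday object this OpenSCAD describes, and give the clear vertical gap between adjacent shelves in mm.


A bookshelf. The clear shelf gap is 277 mm.

Two tall side panels with 5 horizontal boards between them — a bookshelf. The first two shelf undersides are at z = 0 and z = 308; with shelf thickness 31, the clear gap is 308 − 0 − 31 = 277 mm.


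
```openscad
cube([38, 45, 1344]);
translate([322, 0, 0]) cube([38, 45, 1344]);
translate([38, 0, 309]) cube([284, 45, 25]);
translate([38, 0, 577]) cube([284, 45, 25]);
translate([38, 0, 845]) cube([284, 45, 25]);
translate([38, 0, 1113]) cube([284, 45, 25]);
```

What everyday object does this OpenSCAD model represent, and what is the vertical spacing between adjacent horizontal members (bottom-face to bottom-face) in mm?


A ladder. The rung spacing is 268 mm.

Two tall 38×45 posts with 4 short bars between them — a ladder. Adjacent rungs sit at z = 309 and z = 577, so the spacing is 577 − 309 = 268 mm.


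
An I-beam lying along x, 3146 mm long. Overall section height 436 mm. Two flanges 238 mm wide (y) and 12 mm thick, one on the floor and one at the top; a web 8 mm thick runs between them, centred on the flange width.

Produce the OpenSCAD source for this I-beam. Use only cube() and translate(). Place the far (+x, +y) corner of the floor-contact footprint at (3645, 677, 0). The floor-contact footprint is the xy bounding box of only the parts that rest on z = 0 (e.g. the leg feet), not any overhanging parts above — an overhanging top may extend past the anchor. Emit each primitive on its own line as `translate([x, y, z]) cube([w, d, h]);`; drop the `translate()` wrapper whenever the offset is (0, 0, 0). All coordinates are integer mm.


translate([499, 439, 0]) cube([3146, 238, 12]);
translate([499, 554, 12]) cube([3146, 8, 412]);
translate([499, 439, 424]) cube([3146, 238, 12]);


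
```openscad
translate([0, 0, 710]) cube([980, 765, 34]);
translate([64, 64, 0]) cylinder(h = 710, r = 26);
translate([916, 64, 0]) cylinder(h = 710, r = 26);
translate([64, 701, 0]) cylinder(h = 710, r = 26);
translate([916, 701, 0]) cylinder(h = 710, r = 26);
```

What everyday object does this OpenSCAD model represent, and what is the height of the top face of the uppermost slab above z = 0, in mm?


A table. The table height is 744 mm.

A 980×765×34 slab sits at z = 710 on four Ø52 mm round legs — a table. The top surface is at 710 + 34 = 744 mm.


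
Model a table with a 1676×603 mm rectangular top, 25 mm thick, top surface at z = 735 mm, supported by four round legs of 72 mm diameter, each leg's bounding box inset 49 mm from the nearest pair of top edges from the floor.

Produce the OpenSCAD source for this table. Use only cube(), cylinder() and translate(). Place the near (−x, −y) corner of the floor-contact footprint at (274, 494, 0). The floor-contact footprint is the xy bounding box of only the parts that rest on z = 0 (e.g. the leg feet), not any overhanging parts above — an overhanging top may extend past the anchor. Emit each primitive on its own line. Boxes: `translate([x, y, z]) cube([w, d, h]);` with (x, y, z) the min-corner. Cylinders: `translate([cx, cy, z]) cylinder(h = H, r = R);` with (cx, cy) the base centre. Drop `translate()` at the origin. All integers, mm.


// leg_h = 735 - 25 = 710
translate([225, 445, 710]) cube([1676, 603, 25]);
translate([310, 530, 0]) cylinder(h = 710, r = 36);
translate([1816, 530, 0]) cylinder(h = 710, r = 36);
translate([310, 963, 0]) cylinder(h = 710, r = 36);
translate([1816, 963, 0]) cylinder(h = 710, r = 36);


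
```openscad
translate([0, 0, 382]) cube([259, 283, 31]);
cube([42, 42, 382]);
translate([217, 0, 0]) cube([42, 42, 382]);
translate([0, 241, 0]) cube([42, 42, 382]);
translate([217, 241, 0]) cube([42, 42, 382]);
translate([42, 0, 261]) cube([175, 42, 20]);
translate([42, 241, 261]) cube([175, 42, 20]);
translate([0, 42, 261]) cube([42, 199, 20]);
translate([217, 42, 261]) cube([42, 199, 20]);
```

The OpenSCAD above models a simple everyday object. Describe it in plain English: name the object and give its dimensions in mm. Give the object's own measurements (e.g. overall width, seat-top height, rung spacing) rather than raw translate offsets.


A four-legged stool. The seat is a 259×283×31 mm slab whose top surface is at z = 413 mm; four square legs, each 42×42 mm in cross-section, run from the floor (z = 0) to the underside of the seat, each flush with a corner of the seat. Four stretchers, 42 mm wide and 20 mm tall, connect adjacent legs with their undersides at z = 261 mm, each running between the inner faces of the legs it joins and aligned with the legs' outer faces on the other axis.


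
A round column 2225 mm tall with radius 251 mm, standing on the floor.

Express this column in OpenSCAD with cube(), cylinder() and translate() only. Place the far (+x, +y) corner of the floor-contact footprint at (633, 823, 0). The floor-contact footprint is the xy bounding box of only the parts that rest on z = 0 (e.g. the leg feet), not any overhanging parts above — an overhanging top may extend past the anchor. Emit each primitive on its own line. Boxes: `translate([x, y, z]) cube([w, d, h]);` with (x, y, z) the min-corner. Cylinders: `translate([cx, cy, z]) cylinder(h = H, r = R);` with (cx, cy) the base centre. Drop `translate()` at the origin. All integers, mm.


translate([382, 572, 0]) cylinder(h = 2225, r = 251);


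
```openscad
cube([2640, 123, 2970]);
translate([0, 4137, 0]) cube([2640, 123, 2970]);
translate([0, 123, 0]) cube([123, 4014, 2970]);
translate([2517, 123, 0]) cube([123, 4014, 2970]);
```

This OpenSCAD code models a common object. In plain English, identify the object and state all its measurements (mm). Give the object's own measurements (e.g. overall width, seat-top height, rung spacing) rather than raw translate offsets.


The wall frame of a small rectangular building: four walls, each 2970 mm tall and 123 mm thick, enclosing a footprint 2640 mm (x) by 4260 mm (y) outside-to-outside, with no floor or roof. The front and back walls (the −y and +y sides) span the full width; the two side walls fit between them.


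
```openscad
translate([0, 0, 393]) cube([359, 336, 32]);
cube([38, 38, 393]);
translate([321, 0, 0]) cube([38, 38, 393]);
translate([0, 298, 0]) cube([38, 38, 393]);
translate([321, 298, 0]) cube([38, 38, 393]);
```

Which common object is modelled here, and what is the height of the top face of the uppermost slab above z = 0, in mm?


A stool. The seat height is 425 mm.

A 359×336×32 slab at z = 393 on four corner posts — a stool. The seat top is 393 + 32 = 425 mm.


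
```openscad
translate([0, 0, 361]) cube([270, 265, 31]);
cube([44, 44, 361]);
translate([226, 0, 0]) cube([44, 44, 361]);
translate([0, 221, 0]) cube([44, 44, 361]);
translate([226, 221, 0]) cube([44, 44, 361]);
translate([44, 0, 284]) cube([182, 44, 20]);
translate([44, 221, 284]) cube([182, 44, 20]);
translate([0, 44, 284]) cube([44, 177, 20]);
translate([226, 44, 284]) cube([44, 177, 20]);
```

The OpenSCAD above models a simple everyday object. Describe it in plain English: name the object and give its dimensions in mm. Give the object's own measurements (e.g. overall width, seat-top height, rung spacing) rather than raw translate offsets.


A simple wooden stool: a rectangular seat 270 mm (x) by 265 mm (y), 31 mm thick, top face at z = 392 mm, on four square legs, each 44×44 mm in cross-section. The legs rest on z = 0, each flush with a corner of the seat. Four stretchers, 44 mm wide and 20 mm tall, connect adjacent legs with their undersides at z = 284 mm, each running between the inner faces of the legs it joins and aligned with the legs' outer faces on the other axis.


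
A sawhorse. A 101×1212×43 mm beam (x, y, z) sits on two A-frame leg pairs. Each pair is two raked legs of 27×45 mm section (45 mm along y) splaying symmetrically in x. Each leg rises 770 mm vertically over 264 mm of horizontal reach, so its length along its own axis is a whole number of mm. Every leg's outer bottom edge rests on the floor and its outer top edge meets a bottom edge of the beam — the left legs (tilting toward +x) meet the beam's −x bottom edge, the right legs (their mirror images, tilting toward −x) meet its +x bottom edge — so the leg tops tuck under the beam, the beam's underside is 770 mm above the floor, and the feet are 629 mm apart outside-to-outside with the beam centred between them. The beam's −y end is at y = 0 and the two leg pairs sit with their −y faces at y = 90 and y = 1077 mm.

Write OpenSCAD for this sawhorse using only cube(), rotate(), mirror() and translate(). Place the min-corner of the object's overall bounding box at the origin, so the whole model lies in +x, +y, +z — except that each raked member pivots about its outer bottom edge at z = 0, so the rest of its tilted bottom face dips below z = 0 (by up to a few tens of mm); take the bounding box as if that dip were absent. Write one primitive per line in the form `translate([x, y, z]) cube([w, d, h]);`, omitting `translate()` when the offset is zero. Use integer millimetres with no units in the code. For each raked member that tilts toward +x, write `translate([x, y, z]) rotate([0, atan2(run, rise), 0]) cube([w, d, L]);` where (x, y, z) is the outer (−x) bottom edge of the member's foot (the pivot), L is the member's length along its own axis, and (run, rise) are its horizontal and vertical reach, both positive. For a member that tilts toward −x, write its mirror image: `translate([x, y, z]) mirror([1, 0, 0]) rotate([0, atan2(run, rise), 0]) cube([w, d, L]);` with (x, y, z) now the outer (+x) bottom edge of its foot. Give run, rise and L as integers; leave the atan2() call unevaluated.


translate([264, 0, 770]) cube([101, 1212, 43]);
translate([0, 90, 0]) rotate([0, atan2(264, 770), 0]) cube([27, 45, 814]);
translate([629, 90, 0]) mirror([1, 0, 0]) rotate([0, atan2(264, 770), 0]) cube([27, 45, 814]);
translate([0, 1077, 0]) rotate([0, atan2(264, 770), 0]) cube([27, 45, 814]);
translate([629, 1077, 0]) mirror([1, 0, 0]) rotate([0, atan2(264, 770), 0]) cube([27, 45, 814]);


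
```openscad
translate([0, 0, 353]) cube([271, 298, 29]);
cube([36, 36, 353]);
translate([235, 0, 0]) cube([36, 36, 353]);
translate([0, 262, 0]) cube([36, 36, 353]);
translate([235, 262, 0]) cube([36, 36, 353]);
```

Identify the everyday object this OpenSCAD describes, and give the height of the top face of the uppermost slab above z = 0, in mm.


A stool. The seat height is 382 mm.

A 271×298×29 slab at z = 353 on four corner posts — a stool. The seat top is 353 + 29 = 382 mm.


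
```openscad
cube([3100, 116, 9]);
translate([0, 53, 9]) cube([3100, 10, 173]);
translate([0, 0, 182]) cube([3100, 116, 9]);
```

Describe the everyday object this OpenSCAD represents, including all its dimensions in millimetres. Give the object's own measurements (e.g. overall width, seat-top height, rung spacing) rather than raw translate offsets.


An I-beam lying along x, 3100 mm long. Overall section height 191 mm. Two flanges 116 mm wide (y) and 9 mm thick, one on the floor and one at the top; a web 10 mm thick runs between them, centred on the flange width.


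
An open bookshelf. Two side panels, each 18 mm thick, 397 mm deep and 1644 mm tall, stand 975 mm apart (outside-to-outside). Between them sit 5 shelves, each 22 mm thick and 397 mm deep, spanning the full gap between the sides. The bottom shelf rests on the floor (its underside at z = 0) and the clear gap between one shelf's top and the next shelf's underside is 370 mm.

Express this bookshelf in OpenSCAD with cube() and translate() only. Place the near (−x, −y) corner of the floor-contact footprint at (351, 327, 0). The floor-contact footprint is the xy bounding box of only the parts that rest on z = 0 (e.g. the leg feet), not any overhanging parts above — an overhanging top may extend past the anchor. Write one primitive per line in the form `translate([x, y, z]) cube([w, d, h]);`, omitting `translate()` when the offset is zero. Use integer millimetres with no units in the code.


translate([351, 327, 0]) cube([18, 397, 1644]);
translate([1308, 327, 0]) cube([18, 397, 1644]);
translate([369, 327, 0]) cube([939, 397, 22]);
translate([369, 327, 392]) cube([939, 397, 22]);
translate([369, 327, 784]) cube([939, 397, 22]);
translate([369, 327, 1176]) cube([939, 397, 22]);
translate([369, 327, 1568]) cube([939, 397, 22]);


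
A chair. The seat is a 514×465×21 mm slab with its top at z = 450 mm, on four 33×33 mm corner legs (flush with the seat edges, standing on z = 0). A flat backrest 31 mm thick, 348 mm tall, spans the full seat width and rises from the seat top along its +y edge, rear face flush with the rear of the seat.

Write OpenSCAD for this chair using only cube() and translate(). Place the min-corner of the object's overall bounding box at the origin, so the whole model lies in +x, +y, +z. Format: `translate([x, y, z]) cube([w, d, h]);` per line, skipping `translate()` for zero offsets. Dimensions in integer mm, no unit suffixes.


// leg_h = 450 - 21 = 429
translate([0, 0, 429]) cube([514, 465, 21]);
cube([33, 33, 429]);
translate([481, 0, 0]) cube([33, 33, 429]);
translate([0, 432, 0]) cube([33, 33, 429]);
translate([481, 432, 0]) cube([33, 33, 429]);
translate([0, 434, 450]) cube([514, 31, 348]);


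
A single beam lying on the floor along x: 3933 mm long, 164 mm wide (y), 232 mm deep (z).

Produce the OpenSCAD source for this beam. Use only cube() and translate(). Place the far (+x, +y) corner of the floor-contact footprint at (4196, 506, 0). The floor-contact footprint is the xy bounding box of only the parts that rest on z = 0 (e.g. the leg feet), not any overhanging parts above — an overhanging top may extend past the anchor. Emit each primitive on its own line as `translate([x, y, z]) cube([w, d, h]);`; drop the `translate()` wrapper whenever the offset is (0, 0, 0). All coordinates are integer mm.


translate([263, 342, 0]) cube([3933, 164, 232]);


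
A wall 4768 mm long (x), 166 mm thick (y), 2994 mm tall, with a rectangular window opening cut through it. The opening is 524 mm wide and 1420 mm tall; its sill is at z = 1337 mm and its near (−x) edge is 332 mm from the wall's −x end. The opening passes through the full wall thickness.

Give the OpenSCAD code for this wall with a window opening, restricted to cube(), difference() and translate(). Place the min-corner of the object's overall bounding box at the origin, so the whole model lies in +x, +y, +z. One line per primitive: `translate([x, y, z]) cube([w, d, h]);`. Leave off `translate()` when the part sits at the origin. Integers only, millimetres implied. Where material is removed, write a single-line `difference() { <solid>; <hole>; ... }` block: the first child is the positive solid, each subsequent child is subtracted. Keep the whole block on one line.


difference() { cube([4768, 166, 2994]); translate([332, 0, 1337]) cube([524, 166, 1420]); }


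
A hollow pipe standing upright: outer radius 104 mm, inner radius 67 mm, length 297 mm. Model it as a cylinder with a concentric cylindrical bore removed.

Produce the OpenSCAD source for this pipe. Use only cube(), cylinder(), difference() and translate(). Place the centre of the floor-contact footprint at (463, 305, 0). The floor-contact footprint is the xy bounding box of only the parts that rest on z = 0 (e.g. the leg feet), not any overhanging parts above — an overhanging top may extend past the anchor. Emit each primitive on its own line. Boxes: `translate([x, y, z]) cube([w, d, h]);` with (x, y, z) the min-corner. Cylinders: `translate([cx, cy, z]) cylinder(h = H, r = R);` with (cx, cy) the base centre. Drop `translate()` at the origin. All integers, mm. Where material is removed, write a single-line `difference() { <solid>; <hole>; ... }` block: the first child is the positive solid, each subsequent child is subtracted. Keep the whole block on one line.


difference() { translate([463, 305, 0]) cylinder(h = 297, r = 104); translate([463, 305, 0]) cylinder(h = 297, r = 67); }


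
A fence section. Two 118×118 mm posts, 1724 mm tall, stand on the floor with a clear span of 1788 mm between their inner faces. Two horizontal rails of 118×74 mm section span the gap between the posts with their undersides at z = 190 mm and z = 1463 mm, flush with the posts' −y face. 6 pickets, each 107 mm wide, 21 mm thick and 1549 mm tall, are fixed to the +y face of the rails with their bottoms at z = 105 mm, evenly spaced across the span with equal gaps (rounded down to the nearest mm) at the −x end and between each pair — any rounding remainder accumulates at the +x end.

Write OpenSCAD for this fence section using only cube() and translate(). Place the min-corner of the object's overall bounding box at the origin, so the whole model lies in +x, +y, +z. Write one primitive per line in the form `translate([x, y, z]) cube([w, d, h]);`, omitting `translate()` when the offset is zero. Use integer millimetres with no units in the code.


cube([118, 118, 1724]);
translate([1906, 0, 0]) cube([118, 118, 1724]);
translate([118, 0, 190]) cube([1788, 118, 74]);
translate([118, 0, 1463]) cube([1788, 118, 74]);
translate([281, 118, 105]) cube([107, 21, 1549]);
translate([551, 118, 105]) cube([107, 21, 1549]);
translate([821, 118, 105]) cube([107, 21, 1549]);
translate([1091, 118, 105]) cube([107, 21, 1549]);
translate([1361, 118, 105]) cube([107, 21, 1549]);
translate([1631, 118, 105]) cube([107, 21, 1549]);


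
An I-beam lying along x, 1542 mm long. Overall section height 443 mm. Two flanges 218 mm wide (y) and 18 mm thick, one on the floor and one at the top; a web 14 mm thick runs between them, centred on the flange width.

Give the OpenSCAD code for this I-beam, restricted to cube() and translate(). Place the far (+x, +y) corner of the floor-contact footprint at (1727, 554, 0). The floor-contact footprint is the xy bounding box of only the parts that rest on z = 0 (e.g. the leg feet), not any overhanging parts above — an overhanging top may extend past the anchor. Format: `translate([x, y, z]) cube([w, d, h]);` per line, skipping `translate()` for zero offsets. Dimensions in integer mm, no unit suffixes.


translate([185, 336, 0]) cube([1542, 218, 18]);
translate([185, 438, 18]) cube([1542, 14, 407]);
translate([185, 336, 425]) cube([1542, 218, 18]);


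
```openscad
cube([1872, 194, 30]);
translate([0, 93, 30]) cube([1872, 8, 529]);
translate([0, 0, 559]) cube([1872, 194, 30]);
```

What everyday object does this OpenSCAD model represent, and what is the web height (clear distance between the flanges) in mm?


An I-beam. The web height is 529 mm.

Two wide flanges with a thin centred web — an I-beam. Overall 589 mm minus two 30 mm flanges gives a web of 589 − 2·30 = 529 mm.


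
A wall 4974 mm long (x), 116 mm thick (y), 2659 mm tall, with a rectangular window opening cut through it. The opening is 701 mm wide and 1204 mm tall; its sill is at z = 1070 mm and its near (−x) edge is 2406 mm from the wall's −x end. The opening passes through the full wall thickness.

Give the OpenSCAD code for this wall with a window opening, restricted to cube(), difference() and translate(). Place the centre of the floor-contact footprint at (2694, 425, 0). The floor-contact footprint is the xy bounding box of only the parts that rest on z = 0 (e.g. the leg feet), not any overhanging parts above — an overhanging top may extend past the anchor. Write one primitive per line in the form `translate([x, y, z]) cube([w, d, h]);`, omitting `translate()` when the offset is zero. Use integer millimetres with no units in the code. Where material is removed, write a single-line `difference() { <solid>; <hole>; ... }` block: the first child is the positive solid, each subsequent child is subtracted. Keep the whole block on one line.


difference() { translate([207, 367, 0]) cube([4974, 116, 2659]); translate([2613, 367, 1070]) cube([701, 116, 1204]); }


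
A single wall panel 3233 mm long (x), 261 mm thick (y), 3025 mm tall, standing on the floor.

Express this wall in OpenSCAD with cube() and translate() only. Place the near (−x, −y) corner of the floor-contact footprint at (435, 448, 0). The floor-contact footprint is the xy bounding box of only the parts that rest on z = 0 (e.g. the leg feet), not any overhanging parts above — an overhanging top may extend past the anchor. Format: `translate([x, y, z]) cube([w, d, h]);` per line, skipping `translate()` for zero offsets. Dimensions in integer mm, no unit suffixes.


translate([435, 448, 0]) cube([3233, 261, 3025]);


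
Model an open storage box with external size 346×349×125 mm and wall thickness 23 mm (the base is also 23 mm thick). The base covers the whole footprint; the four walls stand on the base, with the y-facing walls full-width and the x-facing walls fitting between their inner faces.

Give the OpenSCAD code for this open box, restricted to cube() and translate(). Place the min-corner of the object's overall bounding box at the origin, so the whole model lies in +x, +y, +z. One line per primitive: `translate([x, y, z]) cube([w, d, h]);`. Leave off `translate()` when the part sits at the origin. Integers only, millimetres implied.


cube([346, 349, 23]);
translate([0, 0, 23]) cube([346, 23, 102]);
translate([0, 326, 23]) cube([346, 23, 102]);
translate([0, 23, 23]) cube([23, 303, 102]);
translate([323, 23, 23]) cube([23, 303, 102]);


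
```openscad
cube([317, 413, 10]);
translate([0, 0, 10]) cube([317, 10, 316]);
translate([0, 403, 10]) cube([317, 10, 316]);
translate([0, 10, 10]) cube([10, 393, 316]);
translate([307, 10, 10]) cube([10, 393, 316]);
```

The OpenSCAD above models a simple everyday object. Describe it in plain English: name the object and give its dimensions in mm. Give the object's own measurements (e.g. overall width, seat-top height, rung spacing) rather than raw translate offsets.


An open-topped rectangular box: outside dimensions 317×413×326 mm, with a uniform wall and base thickness of 10 mm. The base is a full 317×413 slab on the floor; four walls sit on top of the base. The front and back walls (the −y and +y sides) span the full width; the two side walls fit between them.


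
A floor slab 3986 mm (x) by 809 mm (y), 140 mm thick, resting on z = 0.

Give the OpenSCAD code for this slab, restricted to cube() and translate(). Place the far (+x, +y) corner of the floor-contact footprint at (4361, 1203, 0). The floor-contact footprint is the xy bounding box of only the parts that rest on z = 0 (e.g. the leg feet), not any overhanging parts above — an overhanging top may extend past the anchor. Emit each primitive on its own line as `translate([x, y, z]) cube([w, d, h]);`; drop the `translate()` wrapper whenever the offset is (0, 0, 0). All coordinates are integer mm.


translate([375, 394, 0]) cube([3986, 809, 140]);


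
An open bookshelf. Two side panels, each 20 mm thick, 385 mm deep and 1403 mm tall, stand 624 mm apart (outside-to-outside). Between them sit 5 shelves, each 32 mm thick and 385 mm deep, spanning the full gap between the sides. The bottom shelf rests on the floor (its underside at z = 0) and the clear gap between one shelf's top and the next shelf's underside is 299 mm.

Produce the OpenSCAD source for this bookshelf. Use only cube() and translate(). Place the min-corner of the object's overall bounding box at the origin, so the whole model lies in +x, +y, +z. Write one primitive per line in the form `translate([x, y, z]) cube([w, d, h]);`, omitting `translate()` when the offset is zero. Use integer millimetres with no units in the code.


cube([20, 385, 1403]);
translate([604, 0, 0]) cube([20, 385, 1403]);
translate([20, 0, 0]) cube([584, 385, 32]);
translate([20, 0, 331]) cube([584, 385, 32]);
translate([20, 0, 662]) cube([584, 385, 32]);
translate([20, 0, 993]) cube([584, 385, 32]);
translate([20, 0, 1324]) cube([584, 385, 32]);


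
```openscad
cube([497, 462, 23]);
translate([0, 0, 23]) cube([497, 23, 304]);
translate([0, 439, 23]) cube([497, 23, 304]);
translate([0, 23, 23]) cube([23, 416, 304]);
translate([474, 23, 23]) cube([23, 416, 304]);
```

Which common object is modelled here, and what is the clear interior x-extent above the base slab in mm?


An open box. The internal width is 451 mm.

A 497×462 base slab with four walls standing on it — an open box. The base is 497 mm wide and the walls are 23 mm thick, so the internal width is 497 − 2 × 23 = 451 mm.


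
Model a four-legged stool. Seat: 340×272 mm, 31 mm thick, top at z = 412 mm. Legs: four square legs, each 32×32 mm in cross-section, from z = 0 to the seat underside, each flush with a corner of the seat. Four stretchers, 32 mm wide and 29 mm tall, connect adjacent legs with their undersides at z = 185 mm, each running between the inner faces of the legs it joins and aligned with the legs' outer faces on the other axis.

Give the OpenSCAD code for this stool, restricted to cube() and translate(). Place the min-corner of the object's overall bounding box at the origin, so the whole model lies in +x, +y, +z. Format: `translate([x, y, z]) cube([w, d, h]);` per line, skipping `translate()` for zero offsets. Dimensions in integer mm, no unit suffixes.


// leg_h = 412 - 31 = 381
// stretcher span = 340 - 2*32 = 276
translate([0, 0, 381]) cube([340, 272, 31]);
cube([32, 32, 381]);
translate([308, 0, 0]) cube([32, 32, 381]);
translate([0, 240, 0]) cube([32, 32, 381]);
translate([308, 240, 0]) cube([32, 32, 381]);
translate([32, 0, 185]) cube([276, 32, 29]);
translate([32, 240, 185]) cube([276, 32, 29]);
translate([0, 32, 185]) cube([32, 208, 29]);
translate([308, 32, 185]) cube([32, 208, 29]);


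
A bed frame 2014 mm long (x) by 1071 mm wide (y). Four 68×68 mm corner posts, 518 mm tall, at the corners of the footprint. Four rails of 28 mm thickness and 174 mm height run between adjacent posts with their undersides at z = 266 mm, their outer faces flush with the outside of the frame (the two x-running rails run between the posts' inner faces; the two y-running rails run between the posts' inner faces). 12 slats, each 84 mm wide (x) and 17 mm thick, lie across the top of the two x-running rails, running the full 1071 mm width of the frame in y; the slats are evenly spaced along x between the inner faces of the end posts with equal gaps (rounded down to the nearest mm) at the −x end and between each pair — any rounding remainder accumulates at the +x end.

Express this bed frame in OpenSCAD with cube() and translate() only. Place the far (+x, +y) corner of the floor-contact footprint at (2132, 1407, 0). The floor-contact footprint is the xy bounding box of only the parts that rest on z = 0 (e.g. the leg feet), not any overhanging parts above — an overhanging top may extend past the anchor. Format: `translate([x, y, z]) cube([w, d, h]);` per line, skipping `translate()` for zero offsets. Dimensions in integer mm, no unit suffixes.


translate([118, 336, 0]) cube([68, 68, 518]);
translate([118, 1339, 0]) cube([68, 68, 518]);
translate([2064, 336, 0]) cube([68, 68, 518]);
translate([2064, 1339, 0]) cube([68, 68, 518]);
translate([186, 336, 266]) cube([1878, 28, 174]);
translate([186, 1379, 266]) cube([1878, 28, 174]);
translate([118, 404, 266]) cube([28, 935, 174]);
translate([2104, 404, 266]) cube([28, 935, 174]);
translate([252, 336, 440]) cube([84, 1071, 17]);
translate([402, 336, 440]) cube([84, 1071, 17]);
translate([552, 336, 440]) cube([84, 1071, 17]);
translate([702, 336, 440]) cube([84, 1071, 17]);
translate([852, 336, 440]) cube([84, 1071, 17]);
translate([1002, 336, 440]) cube([84, 1071, 17]);
translate([1152, 336, 440]) cube([84, 1071, 17]);
translate([1302, 336, 440]) cube([84, 1071, 17]);
translate([1452, 336, 440]) cube([84, 1071, 17]);
translate([1602, 336, 440]) cube([84, 1071, 17]);
translate([1752, 336, 440]) cube([84, 1071, 17]);
translate([1902, 336, 440]) cube([84, 1071, 17]);


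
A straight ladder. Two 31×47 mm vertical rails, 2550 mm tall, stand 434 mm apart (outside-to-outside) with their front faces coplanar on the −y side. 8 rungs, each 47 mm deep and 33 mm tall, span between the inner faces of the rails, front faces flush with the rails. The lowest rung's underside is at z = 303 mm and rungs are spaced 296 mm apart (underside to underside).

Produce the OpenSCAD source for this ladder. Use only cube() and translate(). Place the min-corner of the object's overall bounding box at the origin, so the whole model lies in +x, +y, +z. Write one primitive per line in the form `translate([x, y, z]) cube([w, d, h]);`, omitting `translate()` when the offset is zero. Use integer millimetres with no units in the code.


cube([31, 47, 2550]);
translate([403, 0, 0]) cube([31, 47, 2550]);
translate([31, 0, 303]) cube([372, 47, 33]);
translate([31, 0, 599]) cube([372, 47, 33]);
translate([31, 0, 895]) cube([372, 47, 33]);
translate([31, 0, 1191]) cube([372, 47, 33]);
translate([31, 0, 1487]) cube([372, 47, 33]);
translate([31, 0, 1783]) cube([372, 47, 33]);
translate([31, 0, 2079]) cube([372, 47, 33]);
translate([31, 0, 2375]) cube([372, 47, 33]);


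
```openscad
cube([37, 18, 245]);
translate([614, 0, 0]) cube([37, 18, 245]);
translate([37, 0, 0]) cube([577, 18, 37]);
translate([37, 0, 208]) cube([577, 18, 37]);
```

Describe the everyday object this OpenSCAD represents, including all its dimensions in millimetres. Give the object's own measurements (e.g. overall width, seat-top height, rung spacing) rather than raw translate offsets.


A rectangular picture frame lying in the x–z plane (depth along y). The opening is 577 mm wide (x) by 171 mm tall (z), surrounded by a border 37 mm wide on all four sides. The frame is 18 mm deep and is made of two full-height vertical stiles with two horizontal rails fitted between them.


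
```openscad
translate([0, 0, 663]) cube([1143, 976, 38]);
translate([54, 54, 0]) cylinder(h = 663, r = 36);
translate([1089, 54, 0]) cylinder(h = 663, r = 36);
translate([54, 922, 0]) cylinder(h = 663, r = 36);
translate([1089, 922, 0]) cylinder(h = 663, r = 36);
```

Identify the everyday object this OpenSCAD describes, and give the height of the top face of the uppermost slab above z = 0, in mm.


A table. The table height is 701 mm.

A 1143×976×38 slab sits at z = 663 on four Ø72 mm round legs — a table. The top surface is at 663 + 38 = 701 mm.


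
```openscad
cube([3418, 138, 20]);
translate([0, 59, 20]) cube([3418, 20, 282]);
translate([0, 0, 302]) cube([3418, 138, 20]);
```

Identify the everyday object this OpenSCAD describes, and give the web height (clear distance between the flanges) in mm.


An I-beam. The web height is 282 mm.

Two wide flanges with a thin centred web — an I-beam. Overall 322 mm minus two 20 mm flanges gives a web of 322 − 2·20 = 282 mm.


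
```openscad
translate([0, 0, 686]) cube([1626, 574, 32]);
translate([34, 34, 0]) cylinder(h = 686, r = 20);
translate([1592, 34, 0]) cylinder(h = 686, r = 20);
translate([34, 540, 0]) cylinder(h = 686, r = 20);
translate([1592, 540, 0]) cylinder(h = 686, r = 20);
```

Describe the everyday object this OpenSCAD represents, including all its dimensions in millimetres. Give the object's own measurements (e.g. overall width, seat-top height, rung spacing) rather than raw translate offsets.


A rectangular dining table. The top is 1626×574×32 mm with its upper surface at z = 718 mm. It stands on four round legs of 40 mm diameter, each leg's bounding box inset 14 mm from the nearest pair of top edges, running from the floor to the underside of the top.


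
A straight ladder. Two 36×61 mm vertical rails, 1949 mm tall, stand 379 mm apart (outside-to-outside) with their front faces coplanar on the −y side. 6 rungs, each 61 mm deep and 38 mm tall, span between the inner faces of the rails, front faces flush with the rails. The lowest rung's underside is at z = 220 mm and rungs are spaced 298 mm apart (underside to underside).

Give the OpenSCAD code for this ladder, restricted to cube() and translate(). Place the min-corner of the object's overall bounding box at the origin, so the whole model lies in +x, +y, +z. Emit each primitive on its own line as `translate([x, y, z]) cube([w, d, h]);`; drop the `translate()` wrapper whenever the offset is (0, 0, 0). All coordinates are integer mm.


// rung span = 379 - 2*36 = 307
// rung[k] z = 220 + k*298
cube([36, 61, 1949]);
translate([343, 0, 0]) cube([36, 61, 1949]);
translate([36, 0, 220]) cube([307, 61, 38]);
translate([36, 0, 518]) cube([307, 61, 38]);
translate([36, 0, 816]) cube([307, 61, 38]);
translate([36, 0, 1114]) cube([307, 61, 38]);
translate([36, 0, 1412]) cube([307, 61, 38]);
translate([36, 0, 1710]) cube([307, 61, 38]);
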